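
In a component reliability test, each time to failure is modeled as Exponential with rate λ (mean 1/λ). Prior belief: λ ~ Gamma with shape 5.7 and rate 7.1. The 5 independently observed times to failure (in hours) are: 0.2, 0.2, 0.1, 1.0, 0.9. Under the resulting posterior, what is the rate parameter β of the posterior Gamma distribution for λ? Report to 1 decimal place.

With a Gamma(shape α, rate β) prior on the exponential rate λ, the posterior after n observations with total T = Σxᵢ is Gamma(α+n, β+T).
Sum of observations T = 2.4 hours; n = 5.
Posterior: Gamma(5.7+5, 7.1+2.4) = Gamma(10.7, 9.5).
Posterior β = 9.5.

9.5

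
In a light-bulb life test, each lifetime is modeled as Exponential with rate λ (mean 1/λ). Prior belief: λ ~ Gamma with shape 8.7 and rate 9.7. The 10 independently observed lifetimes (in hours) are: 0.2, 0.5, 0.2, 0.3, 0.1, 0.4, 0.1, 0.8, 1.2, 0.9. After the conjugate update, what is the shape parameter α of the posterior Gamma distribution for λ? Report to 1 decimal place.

With a Gamma(shape α, rate β) prior on the exponential rate λ, the posterior after n observations with total T = Σxᵢ is Gamma(α+n, β+T).
Sum of observations T = 4.7 hours; n = 10.
Posterior: Gamma(8.7+10, 9.7+4.7) = Gamma(18.7, 14.4).
Posterior α = 18.7.

18.7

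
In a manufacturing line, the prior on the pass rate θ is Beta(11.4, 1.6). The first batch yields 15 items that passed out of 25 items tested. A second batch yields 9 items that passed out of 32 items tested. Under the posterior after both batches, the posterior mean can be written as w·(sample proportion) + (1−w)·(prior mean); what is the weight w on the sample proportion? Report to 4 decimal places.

0.8143

The Beta prior is conjugate to a Binomial/Bernoulli likelihood; the update adds successes to α and failures to β.
Total number of items tested: n = 25 + 32 = 57.
Posterior mean = (α₀+k)/(α₀+β₀+n) = [n/(α₀+β₀+n)]·(k/n) + [(α₀+β₀)/(α₀+β₀+n)]·α₀/(α₀+β₀), so only n and the prior enter the weight.
The weight on the data is w = n/(α₀+β₀+n) = 57/(11.4+1.6+57) = 57/70.0 = 0.8143.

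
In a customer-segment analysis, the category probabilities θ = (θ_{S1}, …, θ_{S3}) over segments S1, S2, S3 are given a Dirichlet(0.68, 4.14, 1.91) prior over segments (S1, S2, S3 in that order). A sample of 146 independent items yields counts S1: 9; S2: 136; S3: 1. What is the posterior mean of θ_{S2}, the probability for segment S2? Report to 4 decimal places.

The Dirichlet prior is conjugate to the Multinomial likelihood: each posterior αⱼ = prior αⱼ + observed count nⱼ.
Posterior concentration: (9.68, 140.14, 2.91), total = 152.73.
E[θ_{S2}|data] = α_{S2}/Σα = 140.14/152.73 = 0.9176.

0.9176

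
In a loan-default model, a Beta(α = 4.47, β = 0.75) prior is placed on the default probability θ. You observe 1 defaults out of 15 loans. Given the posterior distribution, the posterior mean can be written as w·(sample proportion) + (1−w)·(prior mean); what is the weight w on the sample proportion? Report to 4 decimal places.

0.7418

The Beta prior is conjugate to a Binomial/Bernoulli likelihood; the update adds successes to α and failures to β.
Posterior mean = (α₀+k)/(α₀+β₀+n) = [n/(α₀+β₀+n)]·(k/n) + [(α₀+β₀)/(α₀+β₀+n)]·α₀/(α₀+β₀), so only n and the prior enter the weight.
The weight on the data is w = n/(α₀+β₀+n) = 15/(4.47+0.75+15) = 15/20.22 = 0.7418.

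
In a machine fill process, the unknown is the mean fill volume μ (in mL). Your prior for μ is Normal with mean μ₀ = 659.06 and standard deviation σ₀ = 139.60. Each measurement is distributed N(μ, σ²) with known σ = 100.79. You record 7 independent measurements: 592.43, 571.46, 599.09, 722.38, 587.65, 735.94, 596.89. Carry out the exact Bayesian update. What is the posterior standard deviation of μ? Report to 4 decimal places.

36.7512

For Normal data with known variance σ², a Normal(μ₀, σ₀²) prior on μ is conjugate. Posterior precision = 1/σ₀² + n/σ²; posterior mean is the precision-weighted average of μ₀ and x̄.
σ₀² = 139.60² = 19488.16, σ² = 100.79² = 10158.6241; σ² + n·σ₀² = 10158.6241 + 7·19488.16 = 146575.7441.
Posterior precision = 1/σ₀² + n/σ² = 1/19488.16 + 7/10158.6241 = (σ² + n·σ₀²)/(σ₀²σ²) = 146575.7441/(19488.16·10158.6241); posterior variance σₙ² = σ₀²σ²/(σ² + n·σ₀²) = 19488.16·10158.6241/146575.7441 = 1350.652477.
Posterior SD = √σₙ² = √(19488.16·10158.6241/146575.7441) = 36.7512.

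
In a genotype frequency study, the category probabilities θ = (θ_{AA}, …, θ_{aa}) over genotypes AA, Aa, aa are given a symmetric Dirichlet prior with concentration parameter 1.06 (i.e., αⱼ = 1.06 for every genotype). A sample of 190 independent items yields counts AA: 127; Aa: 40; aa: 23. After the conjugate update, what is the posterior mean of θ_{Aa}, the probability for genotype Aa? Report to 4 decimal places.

The Dirichlet prior is conjugate to the Multinomial likelihood: each posterior αⱼ = prior αⱼ + observed count nⱼ.
Posterior concentration: (128.06, 41.06, 24.06), total = 193.18.
E[θ_{Aa}|data] = α_{Aa}/Σα = 41.06/193.18 = 0.2125.

0.2125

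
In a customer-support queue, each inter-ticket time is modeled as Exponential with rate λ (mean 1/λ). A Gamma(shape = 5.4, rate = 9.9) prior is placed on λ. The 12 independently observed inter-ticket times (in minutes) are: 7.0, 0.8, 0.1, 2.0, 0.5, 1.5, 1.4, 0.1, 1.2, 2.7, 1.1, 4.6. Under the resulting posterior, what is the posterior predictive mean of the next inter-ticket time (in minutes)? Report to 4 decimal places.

With a Gamma(shape α, rate β) prior on the exponential rate λ, the posterior after n observations with total T = Σxᵢ is Gamma(α+n, β+T).
Sum of observations T = 23.0 minutes; n = 12.
Posterior: Gamma(5.4+12, 9.9+23.0) = Gamma(17.4, 32.9).
The predictive distribution for the next observation is Lomax; its mean is β/(α−1) = 32.9/16.4 = 2.0061.

2.0061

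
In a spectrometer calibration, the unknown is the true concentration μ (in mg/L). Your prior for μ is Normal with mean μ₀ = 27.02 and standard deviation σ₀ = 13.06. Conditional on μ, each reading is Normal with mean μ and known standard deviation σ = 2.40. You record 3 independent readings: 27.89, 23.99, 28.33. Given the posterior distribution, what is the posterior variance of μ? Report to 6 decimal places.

1.898628

For Normal data with known variance σ², a Normal(μ₀, σ₀²) prior on μ is conjugate. Posterior precision = 1/σ₀² + n/σ²; posterior mean is the precision-weighted average of μ₀ and x̄.
σ₀² = 13.06² = 170.5636, σ² = 2.40² = 5.76; σ² + n·σ₀² = 5.76 + 3·170.5636 = 517.4508.
Posterior precision = 1/σ₀² + n/σ² = 1/170.5636 + 3/5.76 = (σ² + n·σ₀²)/(σ₀²σ²) = 517.4508/(170.5636·5.76); posterior variance σₙ² = σ₀²σ²/(σ² + n·σ₀²) = 170.5636·5.76/517.4508 = 1.898628.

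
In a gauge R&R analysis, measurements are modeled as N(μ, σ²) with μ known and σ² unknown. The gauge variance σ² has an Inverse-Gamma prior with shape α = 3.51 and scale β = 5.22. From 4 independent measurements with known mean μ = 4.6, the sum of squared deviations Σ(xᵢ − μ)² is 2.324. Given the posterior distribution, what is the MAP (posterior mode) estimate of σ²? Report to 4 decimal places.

With known mean μ and an Inverse-Gamma(α, β) prior on σ², the Normal likelihood is conjugate: posterior is Inv-Gamma(α + n/2, β + Σ(xᵢ−μ)²/2).
Posterior: Inv-Gamma(3.51 + 4/2, 5.22 + 2.324/2) = Inv-Gamma(5.51, 6.3820).
Mode = β/(α+1) = 6.3820/6.51 = 0.9803.

0.9803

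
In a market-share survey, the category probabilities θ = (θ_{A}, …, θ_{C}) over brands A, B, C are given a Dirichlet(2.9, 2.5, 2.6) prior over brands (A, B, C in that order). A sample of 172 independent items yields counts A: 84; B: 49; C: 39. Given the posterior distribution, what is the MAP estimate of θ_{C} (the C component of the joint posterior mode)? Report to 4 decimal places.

The Dirichlet prior is conjugate to the Multinomial likelihood: each posterior αⱼ = prior αⱼ + observed count nⱼ.
Posterior concentration: (86.9, 51.5, 41.6), total = 180.0.
Joint mode component: (α_{C}−1)/(Σα−K) = 40.6/177.0 = 0.2294.

0.2294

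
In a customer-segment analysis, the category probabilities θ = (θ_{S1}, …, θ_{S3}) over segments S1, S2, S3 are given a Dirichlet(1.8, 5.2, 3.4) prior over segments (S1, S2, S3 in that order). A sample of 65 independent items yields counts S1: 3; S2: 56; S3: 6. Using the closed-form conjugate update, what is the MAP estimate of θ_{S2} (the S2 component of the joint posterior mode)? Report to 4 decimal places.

0.8315

The Dirichlet prior is conjugate to the Multinomial likelihood: each posterior αⱼ = prior αⱼ + observed count nⱼ.
Posterior concentration: (4.8, 61.2, 9.4), total = 75.4.
Joint mode component: (α_{S2}−1)/(Σα−K) = 60.2/72.4 = 0.8315.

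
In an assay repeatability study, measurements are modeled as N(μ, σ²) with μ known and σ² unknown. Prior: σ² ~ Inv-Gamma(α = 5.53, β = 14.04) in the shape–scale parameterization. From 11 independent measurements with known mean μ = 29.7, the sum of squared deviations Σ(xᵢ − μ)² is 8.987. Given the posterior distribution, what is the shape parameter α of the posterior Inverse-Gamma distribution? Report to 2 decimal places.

11.03

With known mean μ and an Inverse-Gamma(α, β) prior on σ², the Normal likelihood is conjugate: posterior is Inv-Gamma(α + n/2, β + Σ(xᵢ−μ)²/2).
Posterior: Inv-Gamma(5.53 + 11/2, 14.04 + 8.987/2) = Inv-Gamma(11.03, 18.5335).
Posterior α = 11.03.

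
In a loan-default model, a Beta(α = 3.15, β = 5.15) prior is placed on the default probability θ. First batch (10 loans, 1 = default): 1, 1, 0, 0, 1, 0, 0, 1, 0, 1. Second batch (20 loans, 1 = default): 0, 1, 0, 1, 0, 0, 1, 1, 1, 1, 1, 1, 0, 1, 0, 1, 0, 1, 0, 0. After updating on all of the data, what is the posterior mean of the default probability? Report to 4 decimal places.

The Beta prior is conjugate to a Binomial/Bernoulli likelihood; the update adds successes to α and failures to β.
After batch 1: Beta(3.15+5, 5.15+5) = Beta(8.15, 10.15).
After batch 2: Beta(8.15+11, 10.15+9) = Beta(19.15, 19.15).
Posterior mean = α/(α+β) = 19.15/38.30 = 0.5000.

0.5000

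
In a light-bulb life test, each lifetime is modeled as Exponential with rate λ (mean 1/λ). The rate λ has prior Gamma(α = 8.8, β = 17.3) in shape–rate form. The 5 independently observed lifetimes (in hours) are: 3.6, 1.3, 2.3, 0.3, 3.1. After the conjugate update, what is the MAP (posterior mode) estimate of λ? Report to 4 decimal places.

0.4588

With a Gamma(shape α, rate β) prior on the exponential rate λ, the posterior after n observations with total T = Σxᵢ is Gamma(α+n, β+T).
Sum of observations T = 10.6 hours; n = 5.
Posterior: Gamma(8.8+5, 17.3+10.6) = Gamma(13.8, 27.9).
Mode = (α−1)/β = 0.4588.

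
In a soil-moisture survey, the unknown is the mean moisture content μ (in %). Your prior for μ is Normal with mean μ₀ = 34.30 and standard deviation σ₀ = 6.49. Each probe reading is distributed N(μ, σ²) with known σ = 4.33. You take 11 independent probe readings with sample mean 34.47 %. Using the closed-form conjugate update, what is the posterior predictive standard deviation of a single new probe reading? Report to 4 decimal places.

4.5152

For Normal data with known variance σ², a Normal(μ₀, σ₀²) prior on μ is conjugate. Posterior precision = 1/σ₀² + n/σ²; posterior mean is the precision-weighted average of μ₀ and x̄.
σ₀² = 6.49² = 42.1201, σ² = 4.33² = 18.7489; σ² + n·σ₀² = 18.7489 + 11·42.1201 = 482.07.
Posterior precision = 1/σ₀² + n/σ² = 1/42.1201 + 11/18.7489 = (σ² + n·σ₀²)/(σ₀²σ²) = 482.07/(42.1201·18.7489); posterior variance σₙ² = σ₀²σ²/(σ² + n·σ₀²) = 42.1201·18.7489/482.07 = 1.638155.
Predictive variance for one new observation = σₙ² + σ² = 42.1201·18.7489/482.07 + 18.7489 = σ²·(σ₀² + 482.07)/482.07 = 18.7489·524.1901/482.07 = 20.387055; SD = √(18.7489·524.1901/482.07) = 4.5152.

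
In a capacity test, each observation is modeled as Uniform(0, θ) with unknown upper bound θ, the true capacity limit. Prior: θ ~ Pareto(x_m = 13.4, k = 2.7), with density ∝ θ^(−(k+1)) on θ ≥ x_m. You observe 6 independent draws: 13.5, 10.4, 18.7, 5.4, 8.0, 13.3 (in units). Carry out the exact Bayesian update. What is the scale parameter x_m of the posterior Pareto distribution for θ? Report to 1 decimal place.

A Pareto(scale x_m, shape k) prior on the upper bound θ of Uniform(0, θ) is conjugate: posterior is Pareto(max(x_m, max xᵢ), k + n).
Sample maximum = 18.7; prior scale x_m = 13.4 → posterior scale = max = 18.7.
Posterior shape = 2.7 + 6 = 8.7.
Posterior scale x_m = 18.7.

18.7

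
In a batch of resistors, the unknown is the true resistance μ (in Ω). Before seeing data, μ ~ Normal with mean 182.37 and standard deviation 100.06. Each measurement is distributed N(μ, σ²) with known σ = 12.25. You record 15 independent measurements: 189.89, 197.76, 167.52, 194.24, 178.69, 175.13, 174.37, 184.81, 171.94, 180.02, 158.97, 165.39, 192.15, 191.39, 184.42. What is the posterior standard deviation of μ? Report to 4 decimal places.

For Normal data with known variance σ², a Normal(μ₀, σ₀²) prior on μ is conjugate. Posterior precision = 1/σ₀² + n/σ²; posterior mean is the precision-weighted average of μ₀ and x̄.
σ₀² = 100.06² = 10012.0036, σ² = 12.25² = 150.0625; σ² + n·σ₀² = 150.0625 + 15·10012.0036 = 150330.1165.
Posterior precision = 1/σ₀² + n/σ² = 1/10012.0036 + 15/150.0625 = (σ² + n·σ₀²)/(σ₀²σ²) = 150330.1165/(10012.0036·150.0625); posterior variance σₙ² = σ₀²σ²/(σ² + n·σ₀²) = 10012.0036·150.0625/150330.1165 = 9.994180.
Posterior SD = √σₙ² = √(10012.0036·150.0625/150330.1165) = 3.1614.

3.1614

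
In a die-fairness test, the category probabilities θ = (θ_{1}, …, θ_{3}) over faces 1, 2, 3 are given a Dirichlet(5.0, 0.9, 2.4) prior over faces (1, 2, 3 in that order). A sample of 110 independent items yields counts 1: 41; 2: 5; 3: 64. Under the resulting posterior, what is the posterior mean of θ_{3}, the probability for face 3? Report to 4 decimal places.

The Dirichlet prior is conjugate to the Multinomial likelihood: each posterior αⱼ = prior αⱼ + observed count nⱼ.
Posterior concentration: (46.0, 5.9, 66.4), total = 118.3.
E[θ_{3}|data] = α_{3}/Σα = 66.4/118.3 = 0.5613.

0.5613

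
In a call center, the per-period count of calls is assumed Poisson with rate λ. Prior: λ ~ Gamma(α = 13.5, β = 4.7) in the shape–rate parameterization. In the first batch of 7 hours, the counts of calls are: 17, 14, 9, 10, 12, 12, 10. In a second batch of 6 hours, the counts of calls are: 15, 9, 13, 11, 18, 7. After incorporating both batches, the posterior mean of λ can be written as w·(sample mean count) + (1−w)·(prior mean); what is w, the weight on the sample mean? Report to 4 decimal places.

0.7345

With a Gamma(shape α, rate β) prior, the Poisson likelihood is conjugate: the posterior is Gamma(α + ΣXᵢ, β + n).
Total number of hours: n = 7 + 6 = 13.
Posterior mean = (α₀+S)/(β₀+n) = [n/(β₀+n)]·(S/n) + [β₀/(β₀+n)]·(α₀/β₀), so only n and β₀ enter the weight.
Weight on data w = n/(β₀+n) = 13/(4.7+13) = 13/17.7 = 0.7345.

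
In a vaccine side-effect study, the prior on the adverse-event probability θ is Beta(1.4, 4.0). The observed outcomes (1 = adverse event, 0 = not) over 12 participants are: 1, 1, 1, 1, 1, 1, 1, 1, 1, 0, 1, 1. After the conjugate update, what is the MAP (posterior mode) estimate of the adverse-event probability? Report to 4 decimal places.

0.7403

The Beta prior is conjugate to a Binomial/Bernoulli likelihood; the update adds successes to α and failures to β.
Posterior: Beta(α+k, β+n−k) = Beta(1.4+11, 4.0+1) = Beta(12.4, 5.0).
Mode of Beta(a,b) for a,b>1 is (a−1)/(a+b−2) = 11.4/15.4 = 0.7403.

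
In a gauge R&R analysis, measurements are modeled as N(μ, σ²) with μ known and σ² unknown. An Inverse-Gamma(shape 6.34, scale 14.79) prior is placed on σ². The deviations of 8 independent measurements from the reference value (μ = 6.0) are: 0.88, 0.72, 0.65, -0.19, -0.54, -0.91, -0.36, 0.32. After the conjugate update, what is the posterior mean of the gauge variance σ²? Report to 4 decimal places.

1.7496

With known mean μ and an Inverse-Gamma(α, β) prior on σ², the Normal likelihood is conjugate: posterior is Inv-Gamma(α + n/2, β + Σ(xᵢ−μ)²/2).
Σ(xᵢ−μ)² = (0.88)² + (0.72)² + (0.65)² + (-0.19)² + (-0.54)² + (-0.91)² + (-0.36)² + (0.32)² = 3.1031.
Posterior: Inv-Gamma(6.34 + 8/2, 14.79 + 3.1031/2) = Inv-Gamma(10.34, 16.34155).
E[σ²|data] = β/(α−1) = 16.34155/9.34 = 1.7496.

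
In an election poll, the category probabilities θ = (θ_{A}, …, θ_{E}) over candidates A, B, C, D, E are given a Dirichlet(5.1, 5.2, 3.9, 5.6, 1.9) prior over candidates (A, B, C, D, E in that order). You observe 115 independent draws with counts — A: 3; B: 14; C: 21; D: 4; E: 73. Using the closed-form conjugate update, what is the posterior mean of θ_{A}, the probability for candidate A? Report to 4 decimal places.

0.0593

The Dirichlet prior is conjugate to the Multinomial likelihood: each posterior αⱼ = prior αⱼ + observed count nⱼ.
Posterior concentration: (8.1, 19.2, 24.9, 9.6, 74.9), total = 136.7.
E[θ_{A}|data] = α_{A}/Σα = 8.1/136.7 = 0.0593.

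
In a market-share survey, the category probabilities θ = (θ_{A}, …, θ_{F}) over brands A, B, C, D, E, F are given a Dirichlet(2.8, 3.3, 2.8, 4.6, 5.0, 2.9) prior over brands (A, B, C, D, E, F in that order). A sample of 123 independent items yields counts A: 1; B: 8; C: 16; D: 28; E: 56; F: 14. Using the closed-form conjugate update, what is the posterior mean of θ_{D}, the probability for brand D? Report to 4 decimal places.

0.2258

The Dirichlet prior is conjugate to the Multinomial likelihood: each posterior αⱼ = prior αⱼ + observed count nⱼ.
Posterior concentration: (3.8, 11.3, 18.8, 32.6, 61.0, 16.9), total = 144.4.
E[θ_{D}|data] = α_{D}/Σα = 32.6/144.4 = 0.2258.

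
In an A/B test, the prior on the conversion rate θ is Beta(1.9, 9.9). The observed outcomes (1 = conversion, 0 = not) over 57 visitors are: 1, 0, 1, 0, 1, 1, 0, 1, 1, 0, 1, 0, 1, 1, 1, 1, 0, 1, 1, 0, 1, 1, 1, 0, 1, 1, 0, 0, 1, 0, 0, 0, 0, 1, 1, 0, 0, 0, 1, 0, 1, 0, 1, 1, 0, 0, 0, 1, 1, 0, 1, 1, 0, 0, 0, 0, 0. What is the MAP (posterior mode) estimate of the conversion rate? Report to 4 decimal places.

The Beta prior is conjugate to a Binomial/Bernoulli likelihood; the update adds successes to α and failures to β.
Posterior: Beta(α+k, β+n−k) = Beta(1.9+29, 9.9+28) = Beta(30.9, 37.9).
Mode of Beta(a,b) for a,b>1 is (a−1)/(a+b−2) = 29.9/66.8 = 0.4476.

0.4476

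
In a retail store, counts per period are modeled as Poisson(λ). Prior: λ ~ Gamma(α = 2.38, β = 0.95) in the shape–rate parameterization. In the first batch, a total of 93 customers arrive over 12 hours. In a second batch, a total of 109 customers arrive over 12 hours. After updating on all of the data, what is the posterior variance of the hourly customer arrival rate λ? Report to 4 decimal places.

0.3283

With a Gamma(shape α, rate β) prior, the Poisson likelihood is conjugate: the posterior is Gamma(α + ΣXᵢ, β + n).
After batch 1: Gamma(α+S, β+n) = Gamma(2.38+93, 0.95+12) = Gamma(95.38, 12.95).
After batch 2: Gamma(α+S, β+n) = Gamma(95.38+109, 12.95+12) = Gamma(204.38, 24.95).
Var = α/β² = 204.38/24.95² = 0.3283.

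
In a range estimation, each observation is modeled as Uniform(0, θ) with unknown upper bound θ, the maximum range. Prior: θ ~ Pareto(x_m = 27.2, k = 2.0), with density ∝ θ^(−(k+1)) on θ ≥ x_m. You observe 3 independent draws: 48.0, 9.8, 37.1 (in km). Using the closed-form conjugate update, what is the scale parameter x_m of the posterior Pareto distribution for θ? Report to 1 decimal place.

48.0

A Pareto(scale x_m, shape k) prior on the upper bound θ of Uniform(0, θ) is conjugate: posterior is Pareto(max(x_m, max xᵢ), k + n).
Sample maximum = 48.0; prior scale x_m = 27.2 → posterior scale = max = 48.0.
Posterior shape = 2.0 + 3 = 5.0.
Posterior scale x_m = 48.0.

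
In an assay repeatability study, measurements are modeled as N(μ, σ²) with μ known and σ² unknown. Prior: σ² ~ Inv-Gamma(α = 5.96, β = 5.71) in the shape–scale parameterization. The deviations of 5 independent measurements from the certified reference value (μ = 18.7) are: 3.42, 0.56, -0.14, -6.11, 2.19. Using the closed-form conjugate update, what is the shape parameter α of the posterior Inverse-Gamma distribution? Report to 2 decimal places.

With known mean μ and an Inverse-Gamma(α, β) prior on σ², the Normal likelihood is conjugate: posterior is Inv-Gamma(α + n/2, β + Σ(xᵢ−μ)²/2).
Σ(xᵢ−μ)² = (3.42)² + (0.56)² + (-0.14)² + (-6.11)² + (2.19)² = 54.1578.
Posterior: Inv-Gamma(5.96 + 5/2, 5.71 + 54.1578/2) = Inv-Gamma(8.46, 32.78890).
Posterior α = 8.46.

8.46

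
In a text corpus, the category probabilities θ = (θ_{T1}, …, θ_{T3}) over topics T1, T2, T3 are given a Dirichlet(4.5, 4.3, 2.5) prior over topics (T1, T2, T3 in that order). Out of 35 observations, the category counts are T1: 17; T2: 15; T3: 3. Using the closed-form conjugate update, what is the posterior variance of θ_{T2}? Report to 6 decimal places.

0.005139

The Dirichlet prior is conjugate to the Multinomial likelihood: each posterior αⱼ = prior αⱼ + observed count nⱼ.
Posterior concentration: (21.5, 19.3, 5.5), total = 46.3.
Var[θ_j] = α_j(Σα−α_j)/((Σα)²(Σα+1)) = 19.3·27.0/(46.3²·47.3) = 0.005139.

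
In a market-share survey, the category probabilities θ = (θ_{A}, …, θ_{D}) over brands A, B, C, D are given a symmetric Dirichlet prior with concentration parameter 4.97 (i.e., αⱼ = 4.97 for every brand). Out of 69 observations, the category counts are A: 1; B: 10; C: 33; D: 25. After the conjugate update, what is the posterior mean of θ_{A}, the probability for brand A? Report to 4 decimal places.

The Dirichlet prior is conjugate to the Multinomial likelihood: each posterior αⱼ = prior αⱼ + observed count nⱼ.
Posterior concentration: (5.97, 14.97, 37.97, 29.97), total = 88.88.
E[θ_{A}|data] = α_{A}/Σα = 5.97/88.88 = 0.0672.

0.0672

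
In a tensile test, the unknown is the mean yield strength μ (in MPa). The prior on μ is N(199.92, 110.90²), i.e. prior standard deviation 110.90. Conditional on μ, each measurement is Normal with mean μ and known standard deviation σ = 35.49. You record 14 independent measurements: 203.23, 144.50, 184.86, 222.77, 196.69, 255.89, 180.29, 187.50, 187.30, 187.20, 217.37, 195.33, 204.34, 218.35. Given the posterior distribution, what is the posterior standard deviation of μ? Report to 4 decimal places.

9.4506

For Normal data with known variance σ², a Normal(μ₀, σ₀²) prior on μ is conjugate. Posterior precision = 1/σ₀² + n/σ²; posterior mean is the precision-weighted average of μ₀ and x̄.
σ₀² = 110.90² = 12298.81, σ² = 35.49² = 1259.5401; σ² + n·σ₀² = 1259.5401 + 14·12298.81 = 173442.8801.
Posterior precision = 1/σ₀² + n/σ² = 1/12298.81 + 14/1259.5401 = (σ² + n·σ₀²)/(σ₀²σ²) = 173442.8801/(12298.81·1259.5401); posterior variance σₙ² = σ₀²σ²/(σ² + n·σ₀²) = 12298.81·1259.5401/173442.8801 = 89.313810.
Posterior SD = √σₙ² = √(12298.81·1259.5401/173442.8801) = 9.4506.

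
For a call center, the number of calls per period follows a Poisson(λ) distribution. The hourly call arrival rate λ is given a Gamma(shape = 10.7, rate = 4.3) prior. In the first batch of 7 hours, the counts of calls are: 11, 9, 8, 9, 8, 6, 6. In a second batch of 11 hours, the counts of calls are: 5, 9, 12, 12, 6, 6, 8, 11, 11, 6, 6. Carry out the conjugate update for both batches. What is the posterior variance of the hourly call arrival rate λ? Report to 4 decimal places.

0.3211

With a Gamma(shape α, rate β) prior, the Poisson likelihood is conjugate: the posterior is Gamma(α + ΣXᵢ, β + n).
Batch 1: sum of counts S = 57 over n = 7 hours.
After batch 1: Gamma(α+S, β+n) = Gamma(10.7+57, 4.3+7) = Gamma(67.7, 11.3).
Batch 2: sum of counts S = 92 over n = 11 hours.
After batch 2: Gamma(α+S, β+n) = Gamma(67.7+92, 11.3+11) = Gamma(159.7, 22.3).
Var = α/β² = 159.7/22.3² = 0.3211.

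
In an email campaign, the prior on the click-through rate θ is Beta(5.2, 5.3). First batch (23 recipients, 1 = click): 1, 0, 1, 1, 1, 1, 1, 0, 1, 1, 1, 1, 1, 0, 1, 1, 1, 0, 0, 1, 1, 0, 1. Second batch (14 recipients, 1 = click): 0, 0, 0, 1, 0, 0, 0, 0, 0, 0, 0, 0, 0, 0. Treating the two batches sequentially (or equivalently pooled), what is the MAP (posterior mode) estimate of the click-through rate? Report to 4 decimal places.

0.4879

The Beta prior is conjugate to a Binomial/Bernoulli likelihood; the update adds successes to α and failures to β.
After batch 1: Beta(5.2+17, 5.3+6) = Beta(22.2, 11.3).
After batch 2: Beta(22.2+1, 11.3+13) = Beta(23.2, 24.3).
Mode of Beta(a,b) for a,b>1 is (a−1)/(a+b−2) = 22.2/45.5 = 0.4879.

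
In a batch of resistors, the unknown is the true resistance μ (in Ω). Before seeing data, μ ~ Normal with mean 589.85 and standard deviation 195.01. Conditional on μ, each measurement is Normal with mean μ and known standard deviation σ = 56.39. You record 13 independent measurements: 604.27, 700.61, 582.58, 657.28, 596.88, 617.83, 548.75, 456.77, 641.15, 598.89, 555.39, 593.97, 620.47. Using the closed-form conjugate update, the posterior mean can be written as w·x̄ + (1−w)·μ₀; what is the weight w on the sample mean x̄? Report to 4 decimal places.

0.9936

For Normal data with known variance σ², a Normal(μ₀, σ₀²) prior on μ is conjugate. Posterior precision = 1/σ₀² + n/σ²; posterior mean is the precision-weighted average of μ₀ and x̄.
σ₀² = 195.01² = 38028.9001, σ² = 56.39² = 3179.8321. Prior precision 1/σ₀² = 1/38028.9001; data precision n/σ² = 13/3179.8321.
w = (n/σ²)/(1/σ₀² + n/σ²) = n·σ₀²/(σ² + n·σ₀²) = 13·38028.9001/(3179.8321 + 13·38028.9001) = 494375.7013/497555.5334 = 0.9936.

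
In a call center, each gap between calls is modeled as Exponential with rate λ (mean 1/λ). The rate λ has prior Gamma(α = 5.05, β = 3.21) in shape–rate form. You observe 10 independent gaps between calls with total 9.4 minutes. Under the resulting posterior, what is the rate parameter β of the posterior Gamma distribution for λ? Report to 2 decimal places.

With a Gamma(shape α, rate β) prior on the exponential rate λ, the posterior after n observations with total T = Σxᵢ is Gamma(α+n, β+T).
Posterior: Gamma(5.05+10, 3.21+9.4) = Gamma(15.05, 12.61).
Posterior β = 12.61.

12.61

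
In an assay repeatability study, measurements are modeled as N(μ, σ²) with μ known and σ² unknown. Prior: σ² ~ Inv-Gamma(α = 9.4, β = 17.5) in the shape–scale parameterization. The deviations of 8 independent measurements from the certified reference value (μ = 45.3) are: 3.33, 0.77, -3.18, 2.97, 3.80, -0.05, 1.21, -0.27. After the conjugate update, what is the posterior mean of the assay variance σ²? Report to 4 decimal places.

With known mean μ and an Inverse-Gamma(α, β) prior on σ², the Normal likelihood is conjugate: posterior is Inv-Gamma(α + n/2, β + Σ(xᵢ−μ)²/2).
Σ(xᵢ−μ)² = (3.33)² + (0.77)² + (-3.18)² + (2.97)² + (3.80)² + (-0.05)² + (1.21)² + (-0.27)² = 46.5946.
Posterior: Inv-Gamma(9.4 + 8/2, 17.5 + 46.5946/2) = Inv-Gamma(13.40, 40.79730).
E[σ²|data] = β/(α−1) = 40.79730/12.40 = 3.2901.

3.2901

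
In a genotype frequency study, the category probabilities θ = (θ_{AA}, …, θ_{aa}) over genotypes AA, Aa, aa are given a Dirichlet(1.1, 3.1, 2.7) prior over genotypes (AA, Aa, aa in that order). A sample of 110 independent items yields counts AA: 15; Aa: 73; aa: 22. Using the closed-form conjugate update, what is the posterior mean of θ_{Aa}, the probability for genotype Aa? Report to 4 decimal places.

The Dirichlet prior is conjugate to the Multinomial likelihood: each posterior αⱼ = prior αⱼ + observed count nⱼ.
Posterior concentration: (16.1, 76.1, 24.7), total = 116.9.
E[θ_{Aa}|data] = α_{Aa}/Σα = 76.1/116.9 = 0.6510.

0.6510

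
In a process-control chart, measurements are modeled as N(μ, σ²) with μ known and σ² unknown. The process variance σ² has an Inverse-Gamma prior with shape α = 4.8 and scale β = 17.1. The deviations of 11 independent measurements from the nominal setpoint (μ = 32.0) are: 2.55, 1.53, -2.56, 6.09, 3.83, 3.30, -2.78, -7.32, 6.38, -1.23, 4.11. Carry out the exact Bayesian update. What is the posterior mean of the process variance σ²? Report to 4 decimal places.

With known mean μ and an Inverse-Gamma(α, β) prior on σ², the Normal likelihood is conjugate: posterior is Inv-Gamma(α + n/2, β + Σ(xᵢ−μ)²/2).
Σ(xᵢ−μ)² = (2.55)² + (1.53)² + (-2.56)² + (6.09)² + (3.83)² + (3.30)² + (-2.78)² + (-7.32)² + (6.38)² + (-1.23)² + (4.11)² = 198.4642.
Posterior: Inv-Gamma(4.8 + 11/2, 17.1 + 198.4642/2) = Inv-Gamma(10.30, 116.33210).
E[σ²|data] = β/(α−1) = 116.33210/9.30 = 12.5088.

12.5088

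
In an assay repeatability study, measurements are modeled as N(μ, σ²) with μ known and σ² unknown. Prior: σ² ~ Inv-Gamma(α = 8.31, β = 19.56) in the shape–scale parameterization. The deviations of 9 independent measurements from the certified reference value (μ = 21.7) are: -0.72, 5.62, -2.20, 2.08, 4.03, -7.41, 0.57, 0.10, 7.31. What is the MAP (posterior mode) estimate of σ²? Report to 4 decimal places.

7.4334

With known mean μ and an Inverse-Gamma(α, β) prior on σ², the Normal likelihood is conjugate: posterior is Inv-Gamma(α + n/2, β + Σ(xᵢ−μ)²/2).
Σ(xᵢ−μ)² = (-0.72)² + (5.62)² + (-2.20)² + (2.08)² + (4.03)² + (-7.41)² + (0.57)² + (0.10)² + (7.31)² = 166.1892.
Posterior: Inv-Gamma(8.31 + 9/2, 19.56 + 166.1892/2) = Inv-Gamma(12.81, 102.65460).
Mode = β/(α+1) = 102.65460/13.81 = 7.4334.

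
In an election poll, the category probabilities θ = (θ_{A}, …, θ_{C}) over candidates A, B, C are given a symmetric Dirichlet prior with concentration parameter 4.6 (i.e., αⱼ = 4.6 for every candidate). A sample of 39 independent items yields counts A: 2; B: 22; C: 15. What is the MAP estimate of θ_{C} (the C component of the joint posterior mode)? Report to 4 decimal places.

The Dirichlet prior is conjugate to the Multinomial likelihood: each posterior αⱼ = prior αⱼ + observed count nⱼ.
Posterior concentration: (6.6, 26.6, 19.6), total = 52.8.
Joint mode component: (α_{C}−1)/(Σα−K) = 18.6/49.8 = 0.3735.

0.3735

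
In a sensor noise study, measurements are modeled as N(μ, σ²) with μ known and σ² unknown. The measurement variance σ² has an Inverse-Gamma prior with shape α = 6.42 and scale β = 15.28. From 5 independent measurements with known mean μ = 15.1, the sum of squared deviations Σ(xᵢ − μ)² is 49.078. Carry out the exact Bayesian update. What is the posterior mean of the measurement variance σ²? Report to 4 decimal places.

5.0277

With known mean μ and an Inverse-Gamma(α, β) prior on σ², the Normal likelihood is conjugate: posterior is Inv-Gamma(α + n/2, β + Σ(xᵢ−μ)²/2).
Posterior: Inv-Gamma(6.42 + 5/2, 15.28 + 49.078/2) = Inv-Gamma(8.92, 39.8190).
E[σ²|data] = β/(α−1) = 39.8190/7.92 = 5.0277.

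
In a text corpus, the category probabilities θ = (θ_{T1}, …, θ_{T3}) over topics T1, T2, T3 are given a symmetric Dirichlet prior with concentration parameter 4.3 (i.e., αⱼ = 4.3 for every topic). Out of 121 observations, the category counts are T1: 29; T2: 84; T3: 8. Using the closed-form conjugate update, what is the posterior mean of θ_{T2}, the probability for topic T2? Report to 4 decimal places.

0.6594

The Dirichlet prior is conjugate to the Multinomial likelihood: each posterior αⱼ = prior αⱼ + observed count nⱼ.
Posterior concentration: (33.3, 88.3, 12.3), total = 133.9.
E[θ_{T2}|data] = α_{T2}/Σα = 88.3/133.9 = 0.6594.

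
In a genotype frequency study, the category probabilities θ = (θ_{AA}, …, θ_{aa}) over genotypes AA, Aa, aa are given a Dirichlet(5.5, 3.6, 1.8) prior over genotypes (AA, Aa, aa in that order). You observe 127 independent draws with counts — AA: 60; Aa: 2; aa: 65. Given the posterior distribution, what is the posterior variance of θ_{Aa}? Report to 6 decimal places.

The Dirichlet prior is conjugate to the Multinomial likelihood: each posterior αⱼ = prior αⱼ + observed count nⱼ.
Posterior concentration: (65.5, 5.6, 66.8), total = 137.9.
Var[θ_j] = α_j(Σα−α_j)/((Σα)²(Σα+1)) = 5.6·132.3/(137.9²·138.9) = 0.000280.

0.000280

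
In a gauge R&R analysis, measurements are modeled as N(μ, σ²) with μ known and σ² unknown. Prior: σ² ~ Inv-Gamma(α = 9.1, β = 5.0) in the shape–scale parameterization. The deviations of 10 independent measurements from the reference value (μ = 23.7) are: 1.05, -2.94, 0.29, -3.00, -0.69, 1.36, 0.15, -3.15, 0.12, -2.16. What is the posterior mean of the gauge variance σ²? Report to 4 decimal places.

1.7474

With known mean μ and an Inverse-Gamma(α, β) prior on σ², the Normal likelihood is conjugate: posterior is Inv-Gamma(α + n/2, β + Σ(xᵢ−μ)²/2).
Σ(xᵢ−μ)² = (1.05)² + (-2.94)² + (0.29)² + (-3.00)² + (-0.69)² + (1.36)² + (0.15)² + (-3.15)² + (0.12)² + (-2.16)² = 35.7809.
Posterior: Inv-Gamma(9.1 + 10/2, 5.0 + 35.7809/2) = Inv-Gamma(14.10, 22.89045).
E[σ²|data] = β/(α−1) = 22.89045/13.10 = 1.7474.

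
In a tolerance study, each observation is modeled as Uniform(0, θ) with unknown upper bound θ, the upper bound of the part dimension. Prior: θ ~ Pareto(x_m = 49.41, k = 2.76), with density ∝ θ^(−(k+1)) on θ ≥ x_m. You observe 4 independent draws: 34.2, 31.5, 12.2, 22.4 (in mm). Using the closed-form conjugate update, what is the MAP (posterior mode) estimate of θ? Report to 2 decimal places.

49.41

A Pareto(scale x_m, shape k) prior on the upper bound θ of Uniform(0, θ) is conjugate: posterior is Pareto(max(x_m, max xᵢ), k + n).
Sample maximum = 34.2; prior scale x_m = 49.41 → posterior scale = max = 49.41.
Posterior shape = 2.76 + 4 = 6.76.
The Pareto density is decreasing on [x_m, ∞), so the mode is x_m = 49.41.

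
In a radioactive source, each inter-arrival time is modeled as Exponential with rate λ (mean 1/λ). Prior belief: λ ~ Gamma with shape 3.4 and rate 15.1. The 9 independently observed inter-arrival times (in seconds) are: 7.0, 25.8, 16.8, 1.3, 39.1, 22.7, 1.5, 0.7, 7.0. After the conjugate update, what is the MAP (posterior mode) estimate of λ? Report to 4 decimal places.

0.0832

With a Gamma(shape α, rate β) prior on the exponential rate λ, the posterior after n observations with total T = Σxᵢ is Gamma(α+n, β+T).
Sum of observations T = 121.9 seconds; n = 9.
Posterior: Gamma(3.4+9, 15.1+121.9) = Gamma(12.4, 137.0).
Mode = (α−1)/β = 0.0832.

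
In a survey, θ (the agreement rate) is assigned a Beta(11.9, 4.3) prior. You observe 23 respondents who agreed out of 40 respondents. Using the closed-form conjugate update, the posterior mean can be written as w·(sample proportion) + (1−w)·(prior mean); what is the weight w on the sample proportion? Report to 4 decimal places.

0.7117

The Beta prior is conjugate to a Binomial/Bernoulli likelihood; the update adds successes to α and failures to β.
Posterior mean = (α₀+k)/(α₀+β₀+n) = [n/(α₀+β₀+n)]·(k/n) + [(α₀+β₀)/(α₀+β₀+n)]·α₀/(α₀+β₀), so only n and the prior enter the weight.
The weight on the data is w = n/(α₀+β₀+n) = 40/(11.9+4.3+40) = 40/56.2 = 0.7117.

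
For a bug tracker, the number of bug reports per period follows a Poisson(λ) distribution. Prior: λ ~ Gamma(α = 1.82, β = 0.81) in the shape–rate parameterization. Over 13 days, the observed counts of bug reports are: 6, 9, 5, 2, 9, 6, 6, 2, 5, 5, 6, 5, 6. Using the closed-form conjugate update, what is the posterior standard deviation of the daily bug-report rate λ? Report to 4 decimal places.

0.6221

With a Gamma(shape α, rate β) prior, the Poisson likelihood is conjugate: the posterior is Gamma(α + ΣXᵢ, β + n).
Sum of counts S = 72 over n = 13 days.
Posterior: Gamma(α+S, β+n) = Gamma(1.82+72, 0.81+13) = Gamma(73.82, 13.81).
SD = √α/β = √73.82/13.81 = 0.6221.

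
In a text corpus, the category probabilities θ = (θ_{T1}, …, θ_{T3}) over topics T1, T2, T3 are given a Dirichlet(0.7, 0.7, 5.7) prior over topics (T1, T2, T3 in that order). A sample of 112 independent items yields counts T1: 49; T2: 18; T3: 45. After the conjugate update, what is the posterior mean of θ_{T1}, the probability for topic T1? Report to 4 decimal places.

The Dirichlet prior is conjugate to the Multinomial likelihood: each posterior αⱼ = prior αⱼ + observed count nⱼ.
Posterior concentration: (49.7, 18.7, 50.7), total = 119.1.
E[θ_{T1}|data] = α_{T1}/Σα = 49.7/119.1 = 0.4173.

0.4173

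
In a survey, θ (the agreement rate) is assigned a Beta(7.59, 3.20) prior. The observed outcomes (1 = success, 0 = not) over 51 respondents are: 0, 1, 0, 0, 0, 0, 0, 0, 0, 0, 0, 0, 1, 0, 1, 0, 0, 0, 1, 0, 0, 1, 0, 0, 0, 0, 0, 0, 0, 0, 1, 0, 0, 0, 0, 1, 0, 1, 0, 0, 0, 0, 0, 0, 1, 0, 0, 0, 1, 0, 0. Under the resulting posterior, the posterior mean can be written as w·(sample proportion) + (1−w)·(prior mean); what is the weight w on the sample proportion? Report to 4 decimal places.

The Beta prior is conjugate to a Binomial/Bernoulli likelihood; the update adds successes to α and failures to β.
Posterior mean = (α₀+k)/(α₀+β₀+n) = [n/(α₀+β₀+n)]·(k/n) + [(α₀+β₀)/(α₀+β₀+n)]·α₀/(α₀+β₀), so only n and the prior enter the weight.
The weight on the data is w = n/(α₀+β₀+n) = 51/(7.59+3.20+51) = 51/61.79 = 0.8254.

0.8254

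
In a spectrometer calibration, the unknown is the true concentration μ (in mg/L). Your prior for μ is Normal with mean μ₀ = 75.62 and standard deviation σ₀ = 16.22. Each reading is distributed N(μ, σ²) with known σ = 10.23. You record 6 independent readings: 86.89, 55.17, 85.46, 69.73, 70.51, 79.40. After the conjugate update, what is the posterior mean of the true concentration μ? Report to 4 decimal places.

For Normal data with known variance σ², a Normal(μ₀, σ₀²) prior on μ is conjugate. Posterior precision = 1/σ₀² + n/σ²; posterior mean is the precision-weighted average of μ₀ and x̄.
Σxᵢ = 86.89 + 55.17 + 85.46 + 69.73 + 70.51 + 79.40 = 447.16, so n·x̄ = 447.16.
σ₀² = 16.22² = 263.0884, σ² = 10.23² = 104.6529; σ² + n·σ₀² = 104.6529 + 6·263.0884 = 1683.1833.
Posterior mean = (μ₀/σ₀² + n·x̄/σ²)/(1/σ₀² + n/σ²) = (σ²·μ₀ + σ₀²·n·x̄)/(σ² + n·σ₀²) = (104.6529·75.62 + 263.0884·447.16)/1683.1833 = 125556.461242/1683.1833 = 74.5946.

74.5946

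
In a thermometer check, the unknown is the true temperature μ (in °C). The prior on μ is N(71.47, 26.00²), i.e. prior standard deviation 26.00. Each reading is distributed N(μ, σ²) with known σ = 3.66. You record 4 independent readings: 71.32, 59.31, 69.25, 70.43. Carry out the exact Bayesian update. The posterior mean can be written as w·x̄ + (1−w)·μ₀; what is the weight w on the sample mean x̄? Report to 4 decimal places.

For Normal data with known variance σ², a Normal(μ₀, σ₀²) prior on μ is conjugate. Posterior precision = 1/σ₀² + n/σ²; posterior mean is the precision-weighted average of μ₀ and x̄.
σ₀² = 26.00² = 676, σ² = 3.66² = 13.3956. Prior precision 1/σ₀² = 1/676; data precision n/σ² = 4/13.3956.
w = (n/σ²)/(1/σ₀² + n/σ²) = n·σ₀²/(σ² + n·σ₀²) = 4·676/(13.3956 + 4·676) = 2704/2717.3956 = 0.9951.

0.9951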